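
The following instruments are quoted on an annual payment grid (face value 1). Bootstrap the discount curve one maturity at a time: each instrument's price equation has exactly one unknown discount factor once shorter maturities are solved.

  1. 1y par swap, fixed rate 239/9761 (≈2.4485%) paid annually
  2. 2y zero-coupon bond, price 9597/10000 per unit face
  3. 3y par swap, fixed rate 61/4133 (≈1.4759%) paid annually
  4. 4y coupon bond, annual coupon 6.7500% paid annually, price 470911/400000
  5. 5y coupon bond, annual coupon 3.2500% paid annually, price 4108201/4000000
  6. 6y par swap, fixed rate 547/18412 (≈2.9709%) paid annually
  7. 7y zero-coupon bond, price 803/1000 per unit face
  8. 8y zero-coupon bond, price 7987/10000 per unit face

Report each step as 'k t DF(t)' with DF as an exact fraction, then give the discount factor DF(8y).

1 1 9761/10000
2 2 9597/10000
3 3 9573/10000
4 4 9199/10000
5 5 8747/10000
6 6 8359/10000
7 7 803/1000
8 8 7987/10000
DF(8y) = 7987/10000 ≈ 0.798700

step 1 [1y] swap r/1=239/9761: DF=(1 − 239/9761·(0))/(1+239/9761) = 9761/10000 ≈ 0.976100
step 2 [2y] zero: DF = P = 9597/10000 ≈ 0.959700
step 3 [3y] swap r/1=61/4133: DF=(1 − 61/4133·(0.976100+0.959700))/(1+61/4133) = 9573/10000 ≈ 0.957300
step 4 [4y] bond c/1=27/400: DF=(470911/400000 − 27/400·(0.976100+0.959700+0.957300))/(1+27/400) = 9199/10000 ≈ 0.919900
step 5 [5y] bond c/1=13/400: DF=(4108201/4000000 − 13/400·(0.976100+0.959700+0.957300+0.919900))/(1+13/400) = 8747/10000 ≈ 0.874700
step 6 [6y] swap r/1=547/18412: DF=(1 − 547/18412·(0.976100+0.959700+0.957300+0.919900+0.874700))/(1+547/18412) = 8359/10000 ≈ 0.835900
step 7 [7y] zero: DF = P = 803/1000 ≈ 0.803000
step 8 [8y] zero: DF = P = 7987/10000 ≈ 0.798700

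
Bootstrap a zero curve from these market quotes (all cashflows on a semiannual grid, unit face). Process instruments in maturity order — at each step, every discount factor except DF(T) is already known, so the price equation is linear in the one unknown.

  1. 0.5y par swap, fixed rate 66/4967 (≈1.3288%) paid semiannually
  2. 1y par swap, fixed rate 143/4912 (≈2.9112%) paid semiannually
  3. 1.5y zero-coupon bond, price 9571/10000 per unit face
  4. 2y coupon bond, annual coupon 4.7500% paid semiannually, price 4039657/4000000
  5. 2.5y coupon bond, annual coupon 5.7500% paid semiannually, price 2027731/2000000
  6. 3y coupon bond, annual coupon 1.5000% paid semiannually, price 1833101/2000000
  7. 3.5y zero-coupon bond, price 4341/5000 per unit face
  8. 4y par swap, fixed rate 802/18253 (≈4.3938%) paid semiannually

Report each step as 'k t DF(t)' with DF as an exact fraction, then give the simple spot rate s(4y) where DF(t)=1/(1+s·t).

step 1 [0.5y] swap r/2=33/4967: DF=(1 − 33/4967·(0))/(1+33/4967) = 4967/5000 ≈ 0.993400
step 2 [1y] swap r/2=143/9824: DF=(1 − 143/9824·(0.993400))/(1+143/9824) = 4857/5000 ≈ 0.971400
step 3 [1.5y] zero: DF = P = 9571/10000 ≈ 0.957100
step 4 [2y] bond c/2=19/800: DF=(4039657/4000000 − 19/800·(0.993400+0.971400+0.957100))/(1+19/800) = 9187/10000 ≈ 0.918700
step 5 [2.5y] bond c/2=23/800: DF=(2027731/2000000 − 23/800·(0.993400+0.971400+0.957100+0.918700))/(1+23/800) = 4391/5000 ≈ 0.878200
step 6 [3y] bond c/2=3/400: DF=(1833101/2000000 − 3/400·(0.993400+0.971400+0.957100+0.918700+0.878200))/(1+3/400) = 4373/5000 ≈ 0.874600
step 7 [3.5y] zero: DF = P = 4341/5000 ≈ 0.868200
step 8 [4y] swap r/2=401/18253: DF=(1 − 401/18253·(0.993400+0.971400+0.957100+0.918700+0.878200+0.874600+0.868200))/(1+401/18253) = 2099/2500 ≈ 0.839600

1 1/2 4967/5000
2 1 4857/5000
3 3/2 9571/10000
4 2 9187/10000
5 5/2 4391/5000
6 3 4373/5000
7 7/2 4341/5000
8 4 2099/2500
s(4y) = (1/(2099/2500) − 1)/(4) = 401/8396 ≈ 4.7761%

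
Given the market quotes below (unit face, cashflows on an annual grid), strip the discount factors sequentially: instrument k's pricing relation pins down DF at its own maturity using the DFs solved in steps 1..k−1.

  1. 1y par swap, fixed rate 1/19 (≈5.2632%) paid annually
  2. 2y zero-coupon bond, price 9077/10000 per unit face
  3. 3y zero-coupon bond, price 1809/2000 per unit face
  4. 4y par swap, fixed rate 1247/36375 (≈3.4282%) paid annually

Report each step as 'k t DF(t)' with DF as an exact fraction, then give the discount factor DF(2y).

step 1 [1y] swap r/1=1/19: DF=(1 − 1/19·(0))/(1+1/19) = 19/20 ≈ 0.950000
step 2 [2y] zero: DF = P = 9077/10000 ≈ 0.907700
step 3 [3y] zero: DF = P = 1809/2000 ≈ 0.904500
step 4 [4y] swap r/1=1247/36375: DF=(1 − 1247/36375·(0.950000+0.907700+0.904500))/(1+1247/36375) = 8753/10000 ≈ 0.875300

1 1 19/20
2 2 9077/10000
3 3 1809/2000
4 4 8753/10000
DF(2y) = 9077/10000 ≈ 0.907700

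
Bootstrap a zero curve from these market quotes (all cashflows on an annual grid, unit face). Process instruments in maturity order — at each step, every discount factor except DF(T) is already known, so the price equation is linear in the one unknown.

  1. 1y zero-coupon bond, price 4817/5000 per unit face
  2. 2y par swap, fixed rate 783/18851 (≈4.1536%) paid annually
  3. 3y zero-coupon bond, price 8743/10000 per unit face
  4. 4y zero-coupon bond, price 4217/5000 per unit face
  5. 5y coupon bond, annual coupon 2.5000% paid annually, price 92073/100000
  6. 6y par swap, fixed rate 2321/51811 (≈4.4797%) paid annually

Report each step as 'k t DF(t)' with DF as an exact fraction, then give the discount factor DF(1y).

step 1 [1y] zero: DF = P = 4817/5000 ≈ 0.963400
step 2 [2y] swap r/1=783/18851: DF=(1 − 783/18851·(0.963400))/(1+783/18851) = 9217/10000 ≈ 0.921700
step 3 [3y] zero: DF = P = 8743/10000 ≈ 0.874300
step 4 [4y] zero: DF = P = 4217/5000 ≈ 0.843400
step 5 [5y] bond c/1=1/40: DF=(92073/100000 − 1/40·(0.963400+0.921700+0.874300+0.843400))/(1+1/40) = 1013/1250 ≈ 0.810400
step 6 [6y] swap r/1=2321/51811: DF=(1 − 2321/51811·(0.963400+0.921700+0.874300+0.843400+0.810400))/(1+2321/51811) = 7679/10000 ≈ 0.767900

1 1 4817/5000
2 2 9217/10000
3 3 8743/10000
4 4 4217/5000
5 5 1013/1250
6 6 7679/10000
DF(1y) = 4817/5000 ≈ 0.963400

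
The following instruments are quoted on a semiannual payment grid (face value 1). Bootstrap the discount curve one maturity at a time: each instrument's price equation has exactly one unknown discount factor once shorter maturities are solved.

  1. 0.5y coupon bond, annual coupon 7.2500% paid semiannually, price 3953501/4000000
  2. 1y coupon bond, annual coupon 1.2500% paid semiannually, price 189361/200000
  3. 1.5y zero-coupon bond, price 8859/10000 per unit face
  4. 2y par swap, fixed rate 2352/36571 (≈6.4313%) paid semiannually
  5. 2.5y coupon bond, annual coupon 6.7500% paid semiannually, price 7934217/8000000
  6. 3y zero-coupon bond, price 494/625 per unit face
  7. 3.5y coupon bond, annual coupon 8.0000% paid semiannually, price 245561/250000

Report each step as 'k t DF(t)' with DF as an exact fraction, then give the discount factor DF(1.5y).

step 1 [0.5y] bond c/2=29/800: DF=(3953501/4000000 − 29/800·(0))/(1+29/800) = 4769/5000 ≈ 0.953800
step 2 [1y] bond c/2=1/160: DF=(189361/200000 − 1/160·(0.953800))/(1+1/160) = 187/200 ≈ 0.935000
step 3 [1.5y] zero: DF = P = 8859/10000 ≈ 0.885900
step 4 [2y] swap r/2=1176/36571: DF=(1 − 1176/36571·(0.953800+0.935000+0.885900))/(1+1176/36571) = 1103/1250 ≈ 0.882400
step 5 [2.5y] bond c/2=27/800: DF=(7934217/8000000 − 27/800·(0.953800+0.935000+0.885900+0.882400))/(1+27/800) = 21/25 ≈ 0.840000
step 6 [3y] zero: DF = P = 494/625 ≈ 0.790400
step 7 [3.5y] bond c/2=1/25: DF=(245561/250000 − 1/25·(0.953800+0.935000+0.885900+0.882400+0.840000+0.790400))/(1+1/25) = 7411/10000 ≈ 0.741100

1 1/2 4769/5000
2 1 187/200
3 3/2 8859/10000
4 2 1103/1250
5 5/2 21/25
6 3 494/625
7 7/2 7411/10000
DF(1.5y) = 8859/10000 ≈ 0.885900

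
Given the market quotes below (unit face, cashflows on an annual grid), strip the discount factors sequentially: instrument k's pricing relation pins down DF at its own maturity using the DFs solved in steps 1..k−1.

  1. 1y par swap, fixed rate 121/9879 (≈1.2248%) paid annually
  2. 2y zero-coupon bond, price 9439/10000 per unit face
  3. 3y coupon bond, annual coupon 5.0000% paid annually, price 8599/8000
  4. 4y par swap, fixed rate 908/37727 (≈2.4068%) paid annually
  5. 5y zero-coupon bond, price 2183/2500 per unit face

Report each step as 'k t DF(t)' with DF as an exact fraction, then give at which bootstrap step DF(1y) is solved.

step 1 [1y] swap r/1=121/9879: DF=(1 − 121/9879·(0))/(1+121/9879) = 9879/10000 ≈ 0.987900
step 2 [2y] zero: DF = P = 9439/10000 ≈ 0.943900
step 3 [3y] bond c/1=1/20: DF=(8599/8000 − 1/20·(0.987900+0.943900))/(1+1/20) = 9317/10000 ≈ 0.931700
step 4 [4y] swap r/1=908/37727: DF=(1 − 908/37727·(0.987900+0.943900+0.931700))/(1+908/37727) = 2273/2500 ≈ 0.909200
step 5 [5y] zero: DF = P = 2183/2500 ≈ 0.873200

1 1 9879/10000
2 2 9439/10000
3 3 9317/10000
4 4 2273/2500
5 5 2183/2500
DF(1y) is solved at step 1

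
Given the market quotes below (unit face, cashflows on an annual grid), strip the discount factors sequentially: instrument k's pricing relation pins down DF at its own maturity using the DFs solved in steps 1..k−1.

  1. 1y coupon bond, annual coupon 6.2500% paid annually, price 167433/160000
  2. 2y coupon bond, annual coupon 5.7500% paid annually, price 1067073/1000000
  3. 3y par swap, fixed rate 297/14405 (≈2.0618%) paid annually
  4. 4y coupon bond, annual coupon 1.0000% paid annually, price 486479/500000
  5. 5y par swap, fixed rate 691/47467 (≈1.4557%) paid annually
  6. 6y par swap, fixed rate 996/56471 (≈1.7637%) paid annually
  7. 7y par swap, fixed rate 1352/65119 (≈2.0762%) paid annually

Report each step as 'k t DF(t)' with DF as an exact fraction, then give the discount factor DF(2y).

1 1 9849/10000
2 2 1911/2000
3 3 4703/5000
4 4 2337/2500
5 5 9309/10000
6 6 2251/2500
7 7 1081/1250
DF(2y) = 1911/2000 ≈ 0.955500

step 1 [1y] bond c/1=1/16: DF=(167433/160000 − 1/16·(0))/(1+1/16) = 9849/10000 ≈ 0.984900
step 2 [2y] bond c/1=23/400: DF=(1067073/1000000 − 23/400·(0.984900))/(1+23/400) = 1911/2000 ≈ 0.955500
step 3 [3y] swap r/1=297/14405: DF=(1 − 297/14405·(0.984900+0.955500))/(1+297/14405) = 4703/5000 ≈ 0.940600
step 4 [4y] bond c/1=1/100: DF=(486479/500000 − 1/100·(0.984900+0.955500+0.940600))/(1+1/100) = 2337/2500 ≈ 0.934800
step 5 [5y] swap r/1=691/47467: DF=(1 − 691/47467·(0.984900+0.955500+0.940600+0.934800))/(1+691/47467) = 9309/10000 ≈ 0.930900
step 6 [6y] swap r/1=996/56471: DF=(1 − 996/56471·(0.984900+0.955500+0.940600+0.934800+0.930900))/(1+996/56471) = 2251/2500 ≈ 0.900400
step 7 [7y] swap r/1=1352/65119: DF=(1 − 1352/65119·(0.984900+0.955500+0.940600+0.934800+0.930900+0.900400))/(1+1352/65119) = 1081/1250 ≈ 0.864800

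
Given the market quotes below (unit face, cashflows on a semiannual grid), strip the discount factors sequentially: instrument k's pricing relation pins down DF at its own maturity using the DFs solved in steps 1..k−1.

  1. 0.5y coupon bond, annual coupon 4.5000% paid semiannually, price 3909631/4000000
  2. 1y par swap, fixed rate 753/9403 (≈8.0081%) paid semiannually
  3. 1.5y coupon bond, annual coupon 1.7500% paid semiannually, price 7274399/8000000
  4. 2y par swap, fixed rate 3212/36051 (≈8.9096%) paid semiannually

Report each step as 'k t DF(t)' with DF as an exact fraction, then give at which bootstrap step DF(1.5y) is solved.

1 1/2 9559/10000
2 1 9247/10000
3 3/2 8851/10000
4 2 4197/5000
DF(1.5y) is solved at step 3

step 1 [0.5y] bond c/2=9/400: DF=(3909631/4000000 − 9/400·(0))/(1+9/400) = 9559/10000 ≈ 0.955900
step 2 [1y] swap r/2=753/18806: DF=(1 − 753/18806·(0.955900))/(1+753/18806) = 9247/10000 ≈ 0.924700
step 3 [1.5y] bond c/2=7/800: DF=(7274399/8000000 − 7/800·(0.955900+0.924700))/(1+7/800) = 8851/10000 ≈ 0.885100
step 4 [2y] swap r/2=1606/36051: DF=(1 − 1606/36051·(0.955900+0.924700+0.885100))/(1+1606/36051) = 4197/5000 ≈ 0.839400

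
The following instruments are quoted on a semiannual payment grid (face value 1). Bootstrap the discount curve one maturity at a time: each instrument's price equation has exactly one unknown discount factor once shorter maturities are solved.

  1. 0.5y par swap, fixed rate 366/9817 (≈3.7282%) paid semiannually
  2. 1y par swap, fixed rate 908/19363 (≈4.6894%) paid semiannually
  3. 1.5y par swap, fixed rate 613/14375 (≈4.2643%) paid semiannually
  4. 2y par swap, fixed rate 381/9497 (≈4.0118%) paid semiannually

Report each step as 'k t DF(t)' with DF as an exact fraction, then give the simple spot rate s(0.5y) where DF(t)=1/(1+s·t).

1 1/2 9817/10000
2 1 4773/5000
3 3/2 9387/10000
4 2 4619/5000
s(0.5y) = (1/(9817/10000) − 1)/(1/2) = 366/9817 ≈ 3.7282%

step 1 [0.5y] swap r/2=183/9817: DF=(1 − 183/9817·(0))/(1+183/9817) = 9817/10000 ≈ 0.981700
step 2 [1y] swap r/2=454/19363: DF=(1 − 454/19363·(0.981700))/(1+454/19363) = 4773/5000 ≈ 0.954600
step 3 [1.5y] swap r/2=613/28750: DF=(1 − 613/28750·(0.981700+0.954600))/(1+613/28750) = 9387/10000 ≈ 0.938700
step 4 [2y] swap r/2=381/18994: DF=(1 − 381/18994·(0.981700+0.954600+0.938700))/(1+381/18994) = 4619/5000 ≈ 0.923800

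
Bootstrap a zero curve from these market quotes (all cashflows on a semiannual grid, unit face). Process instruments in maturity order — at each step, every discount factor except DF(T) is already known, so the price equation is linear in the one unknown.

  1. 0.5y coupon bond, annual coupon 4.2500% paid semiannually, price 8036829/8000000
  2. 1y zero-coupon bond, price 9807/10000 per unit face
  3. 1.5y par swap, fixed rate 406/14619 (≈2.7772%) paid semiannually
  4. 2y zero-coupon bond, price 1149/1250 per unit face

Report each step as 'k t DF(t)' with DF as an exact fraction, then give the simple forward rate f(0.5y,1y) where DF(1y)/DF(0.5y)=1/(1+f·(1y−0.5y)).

step 1 [0.5y] bond c/2=17/800: DF=(8036829/8000000 − 17/800·(0))/(1+17/800) = 9837/10000 ≈ 0.983700
step 2 [1y] zero: DF = P = 9807/10000 ≈ 0.980700
step 3 [1.5y] swap r/2=203/14619: DF=(1 − 203/14619·(0.983700+0.980700))/(1+203/14619) = 4797/5000 ≈ 0.959400
step 4 [2y] zero: DF = P = 1149/1250 ≈ 0.919200

1 1/2 9837/10000
2 1 9807/10000
3 3/2 4797/5000
4 2 1149/1250
f(0.5y,1y) = ((9837/10000)/(9807/10000) − 1)/(1/2) = 20/3269 ≈ 0.6118%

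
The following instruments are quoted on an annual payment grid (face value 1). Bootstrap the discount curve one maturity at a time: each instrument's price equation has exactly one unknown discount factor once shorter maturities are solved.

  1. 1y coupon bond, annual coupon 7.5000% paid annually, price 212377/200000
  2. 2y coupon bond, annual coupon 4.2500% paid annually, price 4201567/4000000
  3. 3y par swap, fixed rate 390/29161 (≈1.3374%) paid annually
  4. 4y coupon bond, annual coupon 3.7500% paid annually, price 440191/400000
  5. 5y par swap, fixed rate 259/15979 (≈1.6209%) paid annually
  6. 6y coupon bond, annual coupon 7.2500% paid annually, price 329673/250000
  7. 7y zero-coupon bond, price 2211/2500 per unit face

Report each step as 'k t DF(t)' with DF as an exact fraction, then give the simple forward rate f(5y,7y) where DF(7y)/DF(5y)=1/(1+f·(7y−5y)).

1 1 4939/5000
2 2 9673/10000
3 3 961/1000
4 4 9553/10000
5 5 9223/10000
6 6 1811/2000
7 7 2211/2500
f(5y,7y) = ((9223/10000)/(2211/2500) − 1)/(2) = 379/17688 ≈ 2.1427%

step 1 [1y] bond c/1=3/40: DF=(212377/200000 − 3/40·(0))/(1+3/40) = 4939/5000 ≈ 0.987800
step 2 [2y] bond c/1=17/400: DF=(4201567/4000000 − 17/400·(0.987800))/(1+17/400) = 9673/10000 ≈ 0.967300
step 3 [3y] swap r/1=390/29161: DF=(1 − 390/29161·(0.987800+0.967300))/(1+390/29161) = 961/1000 ≈ 0.961000
step 4 [4y] bond c/1=3/80: DF=(440191/400000 − 3/80·(0.987800+0.967300+0.961000))/(1+3/80) = 9553/10000 ≈ 0.955300
step 5 [5y] swap r/1=259/15979: DF=(1 − 259/15979·(0.987800+0.967300+0.961000+0.955300))/(1+259/15979) = 9223/10000 ≈ 0.922300
step 6 [6y] bond c/1=29/400: DF=(329673/250000 − 29/400·(0.987800+0.967300+0.961000+0.955300+0.922300))/(1+29/400) = 1811/2000 ≈ 0.905500
step 7 [7y] zero: DF = P = 2211/2500 ≈ 0.884400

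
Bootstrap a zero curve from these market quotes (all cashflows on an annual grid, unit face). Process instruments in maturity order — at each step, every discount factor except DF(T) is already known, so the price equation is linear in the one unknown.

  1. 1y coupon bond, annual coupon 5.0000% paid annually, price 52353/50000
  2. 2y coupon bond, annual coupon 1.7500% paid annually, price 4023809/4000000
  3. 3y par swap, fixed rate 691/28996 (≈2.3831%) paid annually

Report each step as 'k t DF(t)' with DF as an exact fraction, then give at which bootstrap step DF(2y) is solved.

1 1 2493/2500
2 2 1943/2000
3 3 9309/10000
DF(2y) is solved at step 2

step 1 [1y] bond c/1=1/20: DF=(52353/50000 − 1/20·(0))/(1+1/20) = 2493/2500 ≈ 0.997200
step 2 [2y] bond c/1=7/400: DF=(4023809/4000000 − 7/400·(0.997200))/(1+7/400) = 1943/2000 ≈ 0.971500
step 3 [3y] swap r/1=691/28996: DF=(1 − 691/28996·(0.997200+0.971500))/(1+691/28996) = 9309/10000 ≈ 0.930900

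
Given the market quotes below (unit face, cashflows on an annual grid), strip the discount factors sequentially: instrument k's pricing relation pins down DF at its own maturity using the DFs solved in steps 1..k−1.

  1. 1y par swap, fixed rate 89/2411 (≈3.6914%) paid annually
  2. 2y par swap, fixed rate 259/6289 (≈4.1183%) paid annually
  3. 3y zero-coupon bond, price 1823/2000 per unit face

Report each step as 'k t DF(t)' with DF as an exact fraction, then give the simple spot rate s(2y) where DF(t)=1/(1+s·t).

1 1 2411/2500
2 2 9223/10000
3 3 1823/2000
s(2y) = (1/(9223/10000) − 1)/(2) = 777/18446 ≈ 4.2123%

step 1 [1y] swap r/1=89/2411: DF=(1 − 89/2411·(0))/(1+89/2411) = 2411/2500 ≈ 0.964400
step 2 [2y] swap r/1=259/6289: DF=(1 − 259/6289·(0.964400))/(1+259/6289) = 9223/10000 ≈ 0.922300
step 3 [3y] zero: DF = P = 1823/2000 ≈ 0.911500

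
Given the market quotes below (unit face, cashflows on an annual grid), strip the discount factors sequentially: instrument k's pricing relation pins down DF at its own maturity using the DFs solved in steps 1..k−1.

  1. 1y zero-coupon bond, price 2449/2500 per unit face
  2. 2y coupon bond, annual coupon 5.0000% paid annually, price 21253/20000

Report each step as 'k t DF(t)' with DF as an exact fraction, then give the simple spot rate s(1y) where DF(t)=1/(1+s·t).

1 1 2449/2500
2 2 4827/5000
s(1y) = (1/(2449/2500) − 1)/(1) = 51/2449 ≈ 2.0825%

step 1 [1y] zero: DF = P = 2449/2500 ≈ 0.979600
step 2 [2y] bond c/1=1/20: DF=(21253/20000 − 1/20·(0.979600))/(1+1/20) = 4827/5000 ≈ 0.965400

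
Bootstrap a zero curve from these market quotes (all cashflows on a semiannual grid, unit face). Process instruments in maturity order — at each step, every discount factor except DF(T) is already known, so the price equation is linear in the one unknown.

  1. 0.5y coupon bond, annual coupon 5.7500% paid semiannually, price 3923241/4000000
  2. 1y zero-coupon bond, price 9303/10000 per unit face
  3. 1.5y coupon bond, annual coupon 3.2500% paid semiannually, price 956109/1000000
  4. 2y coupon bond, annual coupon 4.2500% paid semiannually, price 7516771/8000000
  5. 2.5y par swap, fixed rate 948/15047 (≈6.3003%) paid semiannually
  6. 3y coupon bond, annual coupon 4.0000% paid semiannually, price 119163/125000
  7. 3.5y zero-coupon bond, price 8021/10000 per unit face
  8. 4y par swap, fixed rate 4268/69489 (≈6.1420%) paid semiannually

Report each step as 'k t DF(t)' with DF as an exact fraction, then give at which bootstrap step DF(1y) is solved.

step 1 [0.5y] bond c/2=23/800: DF=(3923241/4000000 − 23/800·(0))/(1+23/800) = 4767/5000 ≈ 0.953400
step 2 [1y] zero: DF = P = 9303/10000 ≈ 0.930300
step 3 [1.5y] bond c/2=13/800: DF=(956109/1000000 − 13/800·(0.953400+0.930300))/(1+13/800) = 9107/10000 ≈ 0.910700
step 4 [2y] bond c/2=17/800: DF=(7516771/8000000 − 17/800·(0.953400+0.930300+0.910700))/(1+17/800) = 8619/10000 ≈ 0.861900
step 5 [2.5y] swap r/2=474/15047: DF=(1 − 474/15047·(0.953400+0.930300+0.910700+0.861900))/(1+474/15047) = 4289/5000 ≈ 0.857800
step 6 [3y] bond c/2=1/50: DF=(119163/125000 − 1/50·(0.953400+0.930300+0.910700+0.861900+0.857800))/(1+1/50) = 8461/10000 ≈ 0.846100
step 7 [3.5y] zero: DF = P = 8021/10000 ≈ 0.802100
step 8 [4y] swap r/2=2134/69489: DF=(1 − 2134/69489·(0.953400+0.930300+0.910700+0.861900+0.857800+0.846100+0.802100))/(1+2134/69489) = 3933/5000 ≈ 0.786600

1 1/2 4767/5000
2 1 9303/10000
3 3/2 9107/10000
4 2 8619/10000
5 5/2 4289/5000
6 3 8461/10000
7 7/2 8021/10000
8 4 3933/5000
DF(1y) is solved at step 2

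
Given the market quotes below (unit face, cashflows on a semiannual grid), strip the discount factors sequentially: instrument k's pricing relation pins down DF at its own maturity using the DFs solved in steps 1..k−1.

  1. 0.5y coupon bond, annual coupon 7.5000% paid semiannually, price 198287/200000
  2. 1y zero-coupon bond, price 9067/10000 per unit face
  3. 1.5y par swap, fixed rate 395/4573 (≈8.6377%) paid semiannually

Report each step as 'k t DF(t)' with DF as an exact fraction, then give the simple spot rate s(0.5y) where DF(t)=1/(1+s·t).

step 1 [0.5y] bond c/2=3/80: DF=(198287/200000 − 3/80·(0))/(1+3/80) = 2389/2500 ≈ 0.955600
step 2 [1y] zero: DF = P = 9067/10000 ≈ 0.906700
step 3 [1.5y] swap r/2=395/9146: DF=(1 − 395/9146·(0.955600+0.906700))/(1+395/9146) = 1763/2000 ≈ 0.881500

1 1/2 2389/2500
2 1 9067/10000
3 3/2 1763/2000
s(0.5y) = (1/(2389/2500) − 1)/(1/2) = 222/2389 ≈ 9.2926%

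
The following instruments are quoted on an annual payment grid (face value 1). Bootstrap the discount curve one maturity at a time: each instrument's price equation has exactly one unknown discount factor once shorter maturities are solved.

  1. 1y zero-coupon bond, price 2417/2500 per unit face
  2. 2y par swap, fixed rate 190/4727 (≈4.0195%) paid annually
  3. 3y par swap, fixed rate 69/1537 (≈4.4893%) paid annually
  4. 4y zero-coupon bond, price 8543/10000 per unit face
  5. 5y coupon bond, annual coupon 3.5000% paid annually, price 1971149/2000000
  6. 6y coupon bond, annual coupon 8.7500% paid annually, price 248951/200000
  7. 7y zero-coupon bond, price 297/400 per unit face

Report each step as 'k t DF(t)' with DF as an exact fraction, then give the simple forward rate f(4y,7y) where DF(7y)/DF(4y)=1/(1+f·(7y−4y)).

step 1 [1y] zero: DF = P = 2417/2500 ≈ 0.966800
step 2 [2y] swap r/1=190/4727: DF=(1 − 190/4727·(0.966800))/(1+190/4727) = 231/250 ≈ 0.924000
step 3 [3y] swap r/1=69/1537: DF=(1 − 69/1537·(0.966800+0.924000))/(1+69/1537) = 4379/5000 ≈ 0.875800
step 4 [4y] zero: DF = P = 8543/10000 ≈ 0.854300
step 5 [5y] bond c/1=7/200: DF=(1971149/2000000 − 7/200·(0.966800+0.924000+0.875800+0.854300))/(1+7/200) = 4149/5000 ≈ 0.829800
step 6 [6y] bond c/1=7/80: DF=(248951/200000 − 7/80·(0.966800+0.924000+0.875800+0.854300+0.829800))/(1+7/80) = 1573/2000 ≈ 0.786500
step 7 [7y] zero: DF = P = 297/400 ≈ 0.742500

1 1 2417/2500
2 2 231/250
3 3 4379/5000
4 4 8543/10000
5 5 4149/5000
6 6 1573/2000
7 7 297/400
f(4y,7y) = ((8543/10000)/(297/400) − 1)/(3) = 1118/22275 ≈ 5.0191%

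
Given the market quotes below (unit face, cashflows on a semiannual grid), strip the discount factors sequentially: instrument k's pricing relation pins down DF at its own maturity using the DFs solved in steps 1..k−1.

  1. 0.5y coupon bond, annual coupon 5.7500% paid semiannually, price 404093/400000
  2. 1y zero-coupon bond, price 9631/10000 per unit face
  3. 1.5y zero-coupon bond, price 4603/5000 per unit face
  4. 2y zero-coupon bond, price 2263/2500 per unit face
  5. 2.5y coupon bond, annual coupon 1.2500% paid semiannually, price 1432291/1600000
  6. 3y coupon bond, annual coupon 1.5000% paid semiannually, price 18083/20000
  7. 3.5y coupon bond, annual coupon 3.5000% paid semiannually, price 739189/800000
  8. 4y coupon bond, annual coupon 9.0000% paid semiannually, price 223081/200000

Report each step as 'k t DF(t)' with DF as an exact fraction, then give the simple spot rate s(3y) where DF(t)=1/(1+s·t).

step 1 [0.5y] bond c/2=23/800: DF=(404093/400000 − 23/800·(0))/(1+23/800) = 491/500 ≈ 0.982000
step 2 [1y] zero: DF = P = 9631/10000 ≈ 0.963100
step 3 [1.5y] zero: DF = P = 4603/5000 ≈ 0.920600
step 4 [2y] zero: DF = P = 2263/2500 ≈ 0.905200
step 5 [2.5y] bond c/2=1/160: DF=(1432291/1600000 − 1/160·(0.982000+0.963100+0.920600+0.905200))/(1+1/160) = 4331/5000 ≈ 0.866200
step 6 [3y] bond c/2=3/400: DF=(18083/20000 − 3/400·(0.982000+0.963100+0.920600+0.905200+0.866200))/(1+3/400) = 8629/10000 ≈ 0.862900
step 7 [3.5y] bond c/2=7/400: DF=(739189/800000 − 7/400·(0.982000+0.963100+0.920600+0.905200+0.866200+0.862900))/(1+7/400) = 1627/2000 ≈ 0.813500
step 8 [4y] bond c/2=9/200: DF=(223081/200000 − 9/200·(0.982000+0.963100+0.920600+0.905200+0.866200+0.862900+0.813500))/(1+9/200) = 1591/2000 ≈ 0.795500

1 1/2 491/500
2 1 9631/10000
3 3/2 4603/5000
4 2 2263/2500
5 5/2 4331/5000
6 3 8629/10000
7 7/2 1627/2000
8 4 1591/2000
s(3y) = (1/(8629/10000) − 1)/(3) = 457/8629 ≈ 5.2961%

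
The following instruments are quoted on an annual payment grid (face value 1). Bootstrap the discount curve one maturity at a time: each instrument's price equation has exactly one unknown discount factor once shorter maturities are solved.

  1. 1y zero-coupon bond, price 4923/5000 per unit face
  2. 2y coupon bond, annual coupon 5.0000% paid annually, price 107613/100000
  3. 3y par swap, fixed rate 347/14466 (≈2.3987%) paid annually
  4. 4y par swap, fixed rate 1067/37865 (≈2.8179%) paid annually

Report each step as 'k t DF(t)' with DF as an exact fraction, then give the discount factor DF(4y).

step 1 [1y] zero: DF = P = 4923/5000 ≈ 0.984600
step 2 [2y] bond c/1=1/20: DF=(107613/100000 − 1/20·(0.984600))/(1+1/20) = 489/500 ≈ 0.978000
step 3 [3y] swap r/1=347/14466: DF=(1 − 347/14466·(0.984600+0.978000))/(1+347/14466) = 4653/5000 ≈ 0.930600
step 4 [4y] swap r/1=1067/37865: DF=(1 − 1067/37865·(0.984600+0.978000+0.930600))/(1+1067/37865) = 8933/10000 ≈ 0.893300

1 1 4923/5000
2 2 489/500
3 3 4653/5000
4 4 8933/10000
DF(4y) = 8933/10000 ≈ 0.893300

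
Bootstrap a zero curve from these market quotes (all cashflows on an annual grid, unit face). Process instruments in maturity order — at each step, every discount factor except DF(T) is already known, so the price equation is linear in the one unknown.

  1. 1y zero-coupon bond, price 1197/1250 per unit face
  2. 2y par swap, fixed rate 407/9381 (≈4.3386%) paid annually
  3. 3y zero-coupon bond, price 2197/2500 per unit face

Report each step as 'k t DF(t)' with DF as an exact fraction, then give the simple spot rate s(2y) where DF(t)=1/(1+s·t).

step 1 [1y] zero: DF = P = 1197/1250 ≈ 0.957600
step 2 [2y] swap r/1=407/9381: DF=(1 − 407/9381·(0.957600))/(1+407/9381) = 4593/5000 ≈ 0.918600
step 3 [3y] zero: DF = P = 2197/2500 ≈ 0.878800

1 1 1197/1250
2 2 4593/5000
3 3 2197/2500
s(2y) = (1/(4593/5000) − 1)/(2) = 407/9186 ≈ 4.4307%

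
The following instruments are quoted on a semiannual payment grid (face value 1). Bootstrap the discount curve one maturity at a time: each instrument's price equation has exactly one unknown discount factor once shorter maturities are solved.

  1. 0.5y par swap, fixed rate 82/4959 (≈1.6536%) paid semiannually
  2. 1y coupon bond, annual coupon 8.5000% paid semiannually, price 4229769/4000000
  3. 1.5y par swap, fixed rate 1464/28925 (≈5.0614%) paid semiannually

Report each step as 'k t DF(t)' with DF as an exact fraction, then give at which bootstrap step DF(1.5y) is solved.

1 1/2 4959/5000
2 1 9739/10000
3 3/2 2317/2500
DF(1.5y) is solved at step 3

step 1 [0.5y] swap r/2=41/4959: DF=(1 − 41/4959·(0))/(1+41/4959) = 4959/5000 ≈ 0.991800
step 2 [1y] bond c/2=17/400: DF=(4229769/4000000 − 17/400·(0.991800))/(1+17/400) = 9739/10000 ≈ 0.973900
step 3 [1.5y] swap r/2=732/28925: DF=(1 − 732/28925·(0.991800+0.973900))/(1+732/28925) = 2317/2500 ≈ 0.926800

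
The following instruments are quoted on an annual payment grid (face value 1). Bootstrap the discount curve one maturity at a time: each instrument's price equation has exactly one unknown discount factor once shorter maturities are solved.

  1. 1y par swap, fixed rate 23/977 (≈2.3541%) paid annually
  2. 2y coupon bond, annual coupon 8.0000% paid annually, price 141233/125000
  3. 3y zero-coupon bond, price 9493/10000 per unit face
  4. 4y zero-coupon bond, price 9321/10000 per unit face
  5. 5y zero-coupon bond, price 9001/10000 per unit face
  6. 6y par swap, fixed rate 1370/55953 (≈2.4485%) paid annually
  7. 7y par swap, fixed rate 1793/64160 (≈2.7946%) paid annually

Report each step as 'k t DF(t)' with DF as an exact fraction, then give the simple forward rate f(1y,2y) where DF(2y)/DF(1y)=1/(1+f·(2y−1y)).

step 1 [1y] swap r/1=23/977: DF=(1 − 23/977·(0))/(1+23/977) = 977/1000 ≈ 0.977000
step 2 [2y] bond c/1=2/25: DF=(141233/125000 − 2/25·(0.977000))/(1+2/25) = 4869/5000 ≈ 0.973800
step 3 [3y] zero: DF = P = 9493/10000 ≈ 0.949300
step 4 [4y] zero: DF = P = 9321/10000 ≈ 0.932100
step 5 [5y] zero: DF = P = 9001/10000 ≈ 0.900100
step 6 [6y] swap r/1=1370/55953: DF=(1 − 1370/55953·(0.977000+0.973800+0.949300+0.932100+0.900100))/(1+1370/55953) = 863/1000 ≈ 0.863000
step 7 [7y] swap r/1=1793/64160: DF=(1 − 1793/64160·(0.977000+0.973800+0.949300+0.932100+0.900100+0.863000))/(1+1793/64160) = 8207/10000 ≈ 0.820700

1 1 977/1000
2 2 4869/5000
3 3 9493/10000
4 4 9321/10000
5 5 9001/10000
6 6 863/1000
7 7 8207/10000
f(1y,2y) = ((977/1000)/(4869/5000) − 1)/(1) = 16/4869 ≈ 0.3286%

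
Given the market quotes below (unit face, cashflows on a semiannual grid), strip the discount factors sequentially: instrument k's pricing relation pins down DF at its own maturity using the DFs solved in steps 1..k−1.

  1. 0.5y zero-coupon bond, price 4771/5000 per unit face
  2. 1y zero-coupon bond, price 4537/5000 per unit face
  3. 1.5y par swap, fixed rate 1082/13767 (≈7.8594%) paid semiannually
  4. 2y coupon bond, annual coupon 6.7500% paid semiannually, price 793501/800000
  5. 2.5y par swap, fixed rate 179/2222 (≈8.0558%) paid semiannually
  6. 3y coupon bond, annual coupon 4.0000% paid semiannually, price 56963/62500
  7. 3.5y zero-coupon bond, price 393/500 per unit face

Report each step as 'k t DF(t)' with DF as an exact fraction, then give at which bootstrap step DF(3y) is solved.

1 1/2 4771/5000
2 1 4537/5000
3 3/2 4459/5000
4 2 1087/1250
5 5/2 821/1000
6 3 504/625
7 7/2 393/500
DF(3y) is solved at step 6

step 1 [0.5y] zero: DF = P = 4771/5000 ≈ 0.954200
step 2 [1y] zero: DF = P = 4537/5000 ≈ 0.907400
step 3 [1.5y] swap r/2=541/13767: DF=(1 − 541/13767·(0.954200+0.907400))/(1+541/13767) = 4459/5000 ≈ 0.891800
step 4 [2y] bond c/2=27/800: DF=(793501/800000 − 27/800·(0.954200+0.907400+0.891800))/(1+27/800) = 1087/1250 ≈ 0.869600
step 5 [2.5y] swap r/2=179/4444: DF=(1 − 179/4444·(0.954200+0.907400+0.891800+0.869600))/(1+179/4444) = 821/1000 ≈ 0.821000
step 6 [3y] bond c/2=1/50: DF=(56963/62500 − 1/50·(0.954200+0.907400+0.891800+0.869600+0.821000))/(1+1/50) = 504/625 ≈ 0.806400
step 7 [3.5y] zero: DF = P = 393/500 ≈ 0.786000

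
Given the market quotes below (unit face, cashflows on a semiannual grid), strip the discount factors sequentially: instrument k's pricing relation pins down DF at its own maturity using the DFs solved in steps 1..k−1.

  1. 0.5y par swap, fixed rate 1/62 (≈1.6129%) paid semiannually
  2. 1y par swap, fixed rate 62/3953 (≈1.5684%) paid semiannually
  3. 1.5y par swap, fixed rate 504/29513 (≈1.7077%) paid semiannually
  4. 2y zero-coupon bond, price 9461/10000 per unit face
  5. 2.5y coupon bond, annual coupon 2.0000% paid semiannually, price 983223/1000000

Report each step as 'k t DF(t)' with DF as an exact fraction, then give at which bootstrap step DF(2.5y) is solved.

1 1/2 124/125
2 1 1969/2000
3 3/2 2437/2500
4 2 9461/10000
5 5/2 9349/10000
DF(2.5y) is solved at step 5

step 1 [0.5y] swap r/2=1/124: DF=(1 − 1/124·(0))/(1+1/124) = 124/125 ≈ 0.992000
step 2 [1y] swap r/2=31/3953: DF=(1 − 31/3953·(0.992000))/(1+31/3953) = 1969/2000 ≈ 0.984500
step 3 [1.5y] swap r/2=252/29513: DF=(1 − 252/29513·(0.992000+0.984500))/(1+252/29513) = 2437/2500 ≈ 0.974800
step 4 [2y] zero: DF = P = 9461/10000 ≈ 0.946100
step 5 [2.5y] bond c/2=1/100: DF=(983223/1000000 − 1/100·(0.992000+0.984500+0.974800+0.946100))/(1+1/100) = 9349/10000 ≈ 0.934900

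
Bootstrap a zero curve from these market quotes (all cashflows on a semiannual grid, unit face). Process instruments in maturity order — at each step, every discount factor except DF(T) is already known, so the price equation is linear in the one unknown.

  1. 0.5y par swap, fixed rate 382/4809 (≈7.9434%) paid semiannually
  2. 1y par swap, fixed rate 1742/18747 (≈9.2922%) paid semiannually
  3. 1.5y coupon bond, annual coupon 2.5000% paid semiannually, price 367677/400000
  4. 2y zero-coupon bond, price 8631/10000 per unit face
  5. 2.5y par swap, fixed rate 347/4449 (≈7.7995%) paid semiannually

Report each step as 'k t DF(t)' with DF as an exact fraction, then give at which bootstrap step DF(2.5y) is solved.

1 1/2 4809/5000
2 1 9129/10000
3 3/2 8847/10000
4 2 8631/10000
5 5/2 1653/2000
DF(2.5y) is solved at step 5

step 1 [0.5y] swap r/2=191/4809: DF=(1 − 191/4809·(0))/(1+191/4809) = 4809/5000 ≈ 0.961800
step 2 [1y] swap r/2=871/18747: DF=(1 − 871/18747·(0.961800))/(1+871/18747) = 9129/10000 ≈ 0.912900
step 3 [1.5y] bond c/2=1/80: DF=(367677/400000 − 1/80·(0.961800+0.912900))/(1+1/80) = 8847/10000 ≈ 0.884700
step 4 [2y] zero: DF = P = 8631/10000 ≈ 0.863100
step 5 [2.5y] swap r/2=347/8898: DF=(1 − 347/8898·(0.961800+0.912900+0.884700+0.863100))/(1+347/8898) = 1653/2000 ≈ 0.826500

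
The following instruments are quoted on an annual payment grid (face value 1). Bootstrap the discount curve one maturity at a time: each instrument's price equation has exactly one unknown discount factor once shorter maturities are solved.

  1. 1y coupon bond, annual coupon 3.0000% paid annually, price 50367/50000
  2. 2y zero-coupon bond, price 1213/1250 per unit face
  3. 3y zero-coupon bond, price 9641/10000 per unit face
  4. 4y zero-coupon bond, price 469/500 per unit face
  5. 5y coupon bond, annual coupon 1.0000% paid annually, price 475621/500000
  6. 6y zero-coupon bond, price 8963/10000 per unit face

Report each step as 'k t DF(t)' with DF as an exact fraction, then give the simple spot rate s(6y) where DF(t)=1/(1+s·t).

step 1 [1y] bond c/1=3/100: DF=(50367/50000 − 3/100·(0))/(1+3/100) = 489/500 ≈ 0.978000
step 2 [2y] zero: DF = P = 1213/1250 ≈ 0.970400
step 3 [3y] zero: DF = P = 9641/10000 ≈ 0.964100
step 4 [4y] zero: DF = P = 469/500 ≈ 0.938000
step 5 [5y] bond c/1=1/100: DF=(475621/500000 − 1/100·(0.978000+0.970400+0.964100+0.938000))/(1+1/100) = 9037/10000 ≈ 0.903700
step 6 [6y] zero: DF = P = 8963/10000 ≈ 0.896300

1 1 489/500
2 2 1213/1250
3 3 9641/10000
4 4 469/500
5 5 9037/10000
6 6 8963/10000
s(6y) = (1/(8963/10000) − 1)/(6) = 1037/53778 ≈ 1.9283%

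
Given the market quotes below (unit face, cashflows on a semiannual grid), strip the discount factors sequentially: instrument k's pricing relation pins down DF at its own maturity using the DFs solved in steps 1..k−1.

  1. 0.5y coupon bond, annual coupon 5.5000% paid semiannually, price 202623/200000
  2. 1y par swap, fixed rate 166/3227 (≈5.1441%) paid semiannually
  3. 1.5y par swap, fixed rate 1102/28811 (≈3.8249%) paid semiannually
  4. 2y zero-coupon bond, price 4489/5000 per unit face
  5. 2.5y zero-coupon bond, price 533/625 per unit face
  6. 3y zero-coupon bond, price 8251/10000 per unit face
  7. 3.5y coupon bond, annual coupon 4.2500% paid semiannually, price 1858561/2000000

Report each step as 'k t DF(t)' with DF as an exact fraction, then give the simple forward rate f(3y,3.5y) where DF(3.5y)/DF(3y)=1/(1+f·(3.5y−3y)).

step 1 [0.5y] bond c/2=11/400: DF=(202623/200000 − 11/400·(0))/(1+11/400) = 493/500 ≈ 0.986000
step 2 [1y] swap r/2=83/3227: DF=(1 − 83/3227·(0.986000))/(1+83/3227) = 4751/5000 ≈ 0.950200
step 3 [1.5y] swap r/2=551/28811: DF=(1 − 551/28811·(0.986000+0.950200))/(1+551/28811) = 9449/10000 ≈ 0.944900
step 4 [2y] zero: DF = P = 4489/5000 ≈ 0.897800
step 5 [2.5y] zero: DF = P = 533/625 ≈ 0.852800
step 6 [3y] zero: DF = P = 8251/10000 ≈ 0.825100
step 7 [3.5y] bond c/2=17/800: DF=(1858561/2000000 − 17/800·(0.986000+0.950200+0.944900+0.897800+0.852800+0.825100))/(1+17/800) = 1991/2500 ≈ 0.796400

1 1/2 493/500
2 1 4751/5000
3 3/2 9449/10000
4 2 4489/5000
5 5/2 533/625
6 3 8251/10000
7 7/2 1991/2500
f(3y,3.5y) = ((8251/10000)/(1991/2500) − 1)/(1/2) = 287/3982 ≈ 7.2074%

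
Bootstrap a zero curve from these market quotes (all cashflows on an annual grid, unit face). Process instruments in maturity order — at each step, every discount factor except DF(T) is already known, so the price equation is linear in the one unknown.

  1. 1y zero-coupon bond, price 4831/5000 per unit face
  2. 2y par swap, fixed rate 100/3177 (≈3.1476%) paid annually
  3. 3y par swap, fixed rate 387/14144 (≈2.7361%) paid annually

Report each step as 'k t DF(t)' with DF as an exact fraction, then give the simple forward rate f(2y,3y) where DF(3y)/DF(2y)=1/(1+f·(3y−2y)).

step 1 [1y] zero: DF = P = 4831/5000 ≈ 0.966200
step 2 [2y] swap r/1=100/3177: DF=(1 − 100/3177·(0.966200))/(1+100/3177) = 47/50 ≈ 0.940000
step 3 [3y] swap r/1=387/14144: DF=(1 − 387/14144·(0.966200+0.940000))/(1+387/14144) = 4613/5000 ≈ 0.922600

1 1 4831/5000
2 2 47/50
3 3 4613/5000
f(2y,3y) = ((47/50)/(4613/5000) − 1)/(1) = 87/4613 ≈ 1.8860%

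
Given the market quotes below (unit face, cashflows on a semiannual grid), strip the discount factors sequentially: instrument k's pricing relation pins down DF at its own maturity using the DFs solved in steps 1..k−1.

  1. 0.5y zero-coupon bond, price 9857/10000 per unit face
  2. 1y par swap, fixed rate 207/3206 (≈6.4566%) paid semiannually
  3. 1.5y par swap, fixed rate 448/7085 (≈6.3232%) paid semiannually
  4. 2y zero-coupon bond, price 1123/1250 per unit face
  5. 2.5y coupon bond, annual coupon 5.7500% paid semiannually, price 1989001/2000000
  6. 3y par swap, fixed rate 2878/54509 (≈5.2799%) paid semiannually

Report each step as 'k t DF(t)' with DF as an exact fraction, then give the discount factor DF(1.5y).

1 1/2 9857/10000
2 1 9379/10000
3 3/2 569/625
4 2 1123/1250
5 5/2 539/625
6 3 8561/10000
DF(1.5y) = 569/625 ≈ 0.910400

step 1 [0.5y] zero: DF = P = 9857/10000 ≈ 0.985700
step 2 [1y] swap r/2=207/6412: DF=(1 − 207/6412·(0.985700))/(1+207/6412) = 9379/10000 ≈ 0.937900
step 3 [1.5y] swap r/2=224/7085: DF=(1 − 224/7085·(0.985700+0.937900))/(1+224/7085) = 569/625 ≈ 0.910400
step 4 [2y] zero: DF = P = 1123/1250 ≈ 0.898400
step 5 [2.5y] bond c/2=23/800: DF=(1989001/2000000 − 23/800·(0.985700+0.937900+0.910400+0.898400))/(1+23/800) = 539/625 ≈ 0.862400
step 6 [3y] swap r/2=1439/54509: DF=(1 − 1439/54509·(0.985700+0.937900+0.910400+0.898400+0.862400))/(1+1439/54509) = 8561/10000 ≈ 0.856100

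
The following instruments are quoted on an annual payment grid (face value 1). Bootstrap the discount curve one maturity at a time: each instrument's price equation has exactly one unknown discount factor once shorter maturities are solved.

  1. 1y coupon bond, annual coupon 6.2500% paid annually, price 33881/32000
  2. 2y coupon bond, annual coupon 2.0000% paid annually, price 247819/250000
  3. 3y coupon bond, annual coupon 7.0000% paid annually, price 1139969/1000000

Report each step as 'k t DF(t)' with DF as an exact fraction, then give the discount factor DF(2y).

1 1 1993/2000
2 2 9523/10000
3 3 9379/10000
DF(2y) = 9523/10000 ≈ 0.952300

step 1 [1y] bond c/1=1/16: DF=(33881/32000 − 1/16·(0))/(1+1/16) = 1993/2000 ≈ 0.996500
step 2 [2y] bond c/1=1/50: DF=(247819/250000 − 1/50·(0.996500))/(1+1/50) = 9523/10000 ≈ 0.952300
step 3 [3y] bond c/1=7/100: DF=(1139969/1000000 − 7/100·(0.996500+0.952300))/(1+7/100) = 9379/10000 ≈ 0.937900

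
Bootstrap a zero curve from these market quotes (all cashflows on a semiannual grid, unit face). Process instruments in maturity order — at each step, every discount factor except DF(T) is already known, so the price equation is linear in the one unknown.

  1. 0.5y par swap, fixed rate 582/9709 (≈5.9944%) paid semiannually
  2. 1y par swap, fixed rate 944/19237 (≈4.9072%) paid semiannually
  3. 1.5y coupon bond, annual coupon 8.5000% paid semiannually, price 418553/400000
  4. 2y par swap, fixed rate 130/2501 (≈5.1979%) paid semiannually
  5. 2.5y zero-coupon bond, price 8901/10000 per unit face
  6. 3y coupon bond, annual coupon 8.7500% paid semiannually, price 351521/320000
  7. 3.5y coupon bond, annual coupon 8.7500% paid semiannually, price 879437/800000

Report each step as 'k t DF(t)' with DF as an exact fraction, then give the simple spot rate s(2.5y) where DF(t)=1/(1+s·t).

step 1 [0.5y] swap r/2=291/9709: DF=(1 − 291/9709·(0))/(1+291/9709) = 9709/10000 ≈ 0.970900
step 2 [1y] swap r/2=472/19237: DF=(1 − 472/19237·(0.970900))/(1+472/19237) = 1191/1250 ≈ 0.952800
step 3 [1.5y] bond c/2=17/400: DF=(418553/400000 − 17/400·(0.970900+0.952800))/(1+17/400) = 9253/10000 ≈ 0.925300
step 4 [2y] swap r/2=65/2501: DF=(1 − 65/2501·(0.970900+0.952800+0.925300))/(1+65/2501) = 361/400 ≈ 0.902500
step 5 [2.5y] zero: DF = P = 8901/10000 ≈ 0.890100
step 6 [3y] bond c/2=7/160: DF=(351521/320000 − 7/160·(0.970900+0.952800+0.925300+0.902500+0.890100))/(1+7/160) = 8579/10000 ≈ 0.857900
step 7 [3.5y] bond c/2=7/160: DF=(879437/800000 − 7/160·(0.970900+0.952800+0.925300+0.902500+0.890100+0.857900))/(1+7/160) = 8227/10000 ≈ 0.822700

1 1/2 9709/10000
2 1 1191/1250
3 3/2 9253/10000
4 2 361/400
5 5/2 8901/10000
6 3 8579/10000
7 7/2 8227/10000
s(2.5y) = (1/(8901/10000) − 1)/(5/2) = 2198/44505 ≈ 4.9388%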